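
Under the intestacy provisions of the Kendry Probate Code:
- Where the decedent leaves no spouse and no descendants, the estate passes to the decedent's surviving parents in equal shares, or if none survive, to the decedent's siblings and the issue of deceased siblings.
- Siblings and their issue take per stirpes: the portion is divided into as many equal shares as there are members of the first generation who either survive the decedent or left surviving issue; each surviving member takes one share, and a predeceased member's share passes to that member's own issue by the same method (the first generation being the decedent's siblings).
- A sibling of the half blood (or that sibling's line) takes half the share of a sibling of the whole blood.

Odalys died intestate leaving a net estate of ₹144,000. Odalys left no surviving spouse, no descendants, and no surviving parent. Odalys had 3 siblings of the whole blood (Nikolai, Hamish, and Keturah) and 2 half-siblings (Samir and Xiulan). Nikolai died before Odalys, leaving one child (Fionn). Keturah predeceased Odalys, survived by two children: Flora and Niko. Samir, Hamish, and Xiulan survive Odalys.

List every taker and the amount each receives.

The entire ₹144,000 passes to the siblings and their issue.
Counting each half-blood sibling's line as half a unit, there are 4 units in ₹144,000, so one unit is ₹36,000. Whole-blood lines (Nikolai, Hamish, and Keturah) take ₹36,000 each; half-blood lines (Samir and Xiulan) take ₹18,000 each.
Nikolai's share (₹36,000) passes entirely to Fionn.
Keturah's share (₹36,000) is divided into 2 shares of ₹18,000: Flora and Niko each take ₹18,000.

Fionn: ₹36,000; Samir: ₹18,000; Hamish: ₹36,000; Flora: ₹18,000; Niko: ₹18,000; Xiulan: ₹18,000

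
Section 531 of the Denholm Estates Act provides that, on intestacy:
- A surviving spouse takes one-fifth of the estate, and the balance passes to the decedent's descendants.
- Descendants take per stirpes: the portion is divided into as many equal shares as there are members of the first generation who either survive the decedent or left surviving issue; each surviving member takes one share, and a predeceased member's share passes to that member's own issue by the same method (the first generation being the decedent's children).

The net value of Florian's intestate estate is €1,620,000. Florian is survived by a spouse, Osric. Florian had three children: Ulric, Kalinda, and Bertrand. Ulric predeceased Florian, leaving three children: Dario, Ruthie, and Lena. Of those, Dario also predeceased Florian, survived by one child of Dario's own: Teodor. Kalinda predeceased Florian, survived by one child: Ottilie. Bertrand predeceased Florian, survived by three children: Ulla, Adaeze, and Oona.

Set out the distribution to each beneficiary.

Osric takes one-fifth of €1,620,000 = €324,000. The remaining €1,296,000 passes to the descendants.
The descendants' portion (€1,296,000) is divided into 3 shares of €432,000: Ulric's €432,000 share passes to Ulric's issue; Kalinda's €432,000 share passes to Kalinda's issue; Bertrand's €432,000 share passes to Bertrand's issue.
Ulric's share (€432,000) is divided into 3 shares of €144,000: Ruthie and Lena each take €144,000; Dario's €144,000 share passes to Dario's issue.
Dario's share (€144,000) passes entirely to Teodor.
Kalinda's share (€432,000) passes entirely to Ottilie.
Bertrand's share (€432,000) is divided into 3 shares of €144,000: Ulla, Adaeze, and Oona each take €144,000.

Osric: €324,000; Teodor: €144,000; Ruthie: €144,000; Lena: €144,000; Ottilie: €432,000; Ulla: €144,000; Adaeze: €144,000; Oona: €144,000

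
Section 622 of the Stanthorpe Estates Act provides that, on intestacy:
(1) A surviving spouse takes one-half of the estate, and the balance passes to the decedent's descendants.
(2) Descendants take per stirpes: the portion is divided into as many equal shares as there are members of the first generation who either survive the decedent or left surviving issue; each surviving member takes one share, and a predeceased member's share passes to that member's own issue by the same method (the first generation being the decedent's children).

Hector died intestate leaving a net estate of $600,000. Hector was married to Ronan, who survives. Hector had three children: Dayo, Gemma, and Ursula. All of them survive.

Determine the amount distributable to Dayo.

Ronan takes one-half of $600,000 = $300,000. The remaining $300,000 passes to the descendants.
The descendants' portion ($300,000) is divided into 3 shares of $100,000: Dayo, Gemma, and Ursula each take $100,000.

Dayo receives $100,000.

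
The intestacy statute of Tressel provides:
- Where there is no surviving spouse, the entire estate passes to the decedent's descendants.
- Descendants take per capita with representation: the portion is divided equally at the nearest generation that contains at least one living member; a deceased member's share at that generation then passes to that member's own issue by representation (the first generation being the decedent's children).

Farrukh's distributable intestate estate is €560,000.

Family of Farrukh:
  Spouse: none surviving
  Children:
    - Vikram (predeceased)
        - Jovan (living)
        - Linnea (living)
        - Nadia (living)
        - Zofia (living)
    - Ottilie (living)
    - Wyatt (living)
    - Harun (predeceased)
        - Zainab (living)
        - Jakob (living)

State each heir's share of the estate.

Jovan: €35,000; Linnea: €35,000; Nadia: €35,000; Zofia: €35,000; Ottilie: €140,000; Wyatt: €140,000; Zainab: €70,000; Jakob: €70,000

The entire €560,000 passes to the descendants.
That amount (€560,000) is divided into 4 shares of €140,000: Ottilie and Wyatt each take €140,000; Vikram's €140,000 share passes to Vikram's issue; Harun's €140,000 share passes to Harun's issue.
Vikram's share (€140,000) is divided into 4 shares of €35,000: Jovan, Linnea, Nadia, and Zofia each take €35,000.
Harun's share (€140,000) is divided into 2 shares of €70,000: Zainab and Jakob each take €70,000.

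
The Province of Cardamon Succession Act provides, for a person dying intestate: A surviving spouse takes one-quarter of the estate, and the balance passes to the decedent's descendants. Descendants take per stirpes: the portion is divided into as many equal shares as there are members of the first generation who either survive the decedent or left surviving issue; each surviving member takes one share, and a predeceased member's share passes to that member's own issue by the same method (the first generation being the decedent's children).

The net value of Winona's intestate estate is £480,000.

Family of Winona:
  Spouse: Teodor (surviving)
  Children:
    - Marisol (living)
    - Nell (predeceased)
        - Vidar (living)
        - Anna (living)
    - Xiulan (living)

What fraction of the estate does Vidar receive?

Vidar receives 1/8 of the estate.

Teodor takes one-quarter of £480,000 = £120,000. The remaining £360,000 passes to the descendants.
The descendants' portion (£360,000) is divided into 3 shares of £120,000: Marisol and Xiulan each take £120,000; Nell's £120,000 share passes to Nell's issue.
Nell's share (£120,000) is divided into 2 shares of £60,000: Vidar and Anna each take £60,000.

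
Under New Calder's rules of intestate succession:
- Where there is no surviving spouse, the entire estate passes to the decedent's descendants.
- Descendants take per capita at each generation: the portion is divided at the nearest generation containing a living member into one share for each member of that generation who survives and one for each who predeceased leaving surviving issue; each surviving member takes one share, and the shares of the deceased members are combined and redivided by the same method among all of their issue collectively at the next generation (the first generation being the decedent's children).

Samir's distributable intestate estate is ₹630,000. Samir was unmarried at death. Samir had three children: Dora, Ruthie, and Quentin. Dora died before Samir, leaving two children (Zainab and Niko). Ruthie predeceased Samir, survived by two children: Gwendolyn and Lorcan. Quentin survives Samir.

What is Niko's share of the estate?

Niko receives ₹105,000.

The entire ₹630,000 passes to the descendants.
That amount (₹630,000) is divided at the children's generation into 3 shares of ₹210,000. Quentin takes ₹210,000. The 2 shares of the deceased (Dora and Ruthie) are combined into a pool of ₹420,000.
That pool (₹420,000) is divided at the grandchildren's generation equally among Zainab, Niko, Gwendolyn, and Lorcan: ₹105,000 each.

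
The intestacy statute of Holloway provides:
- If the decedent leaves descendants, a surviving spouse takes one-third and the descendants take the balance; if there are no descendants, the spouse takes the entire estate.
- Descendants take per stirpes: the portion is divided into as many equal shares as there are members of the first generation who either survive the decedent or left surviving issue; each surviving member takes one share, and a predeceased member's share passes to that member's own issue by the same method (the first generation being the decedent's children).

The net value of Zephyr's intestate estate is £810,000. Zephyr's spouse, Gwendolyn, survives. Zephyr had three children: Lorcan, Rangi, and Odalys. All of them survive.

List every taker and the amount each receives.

Gwendolyn: £270,000; Lorcan: £180,000; Rangi: £180,000; Odalys: £180,000

Gwendolyn takes one-third of £810,000 = £270,000. The remaining £540,000 passes to the descendants.
The descendants' portion (£540,000) is divided into 3 shares of £180,000: Lorcan, Rangi, and Odalys each take £180,000.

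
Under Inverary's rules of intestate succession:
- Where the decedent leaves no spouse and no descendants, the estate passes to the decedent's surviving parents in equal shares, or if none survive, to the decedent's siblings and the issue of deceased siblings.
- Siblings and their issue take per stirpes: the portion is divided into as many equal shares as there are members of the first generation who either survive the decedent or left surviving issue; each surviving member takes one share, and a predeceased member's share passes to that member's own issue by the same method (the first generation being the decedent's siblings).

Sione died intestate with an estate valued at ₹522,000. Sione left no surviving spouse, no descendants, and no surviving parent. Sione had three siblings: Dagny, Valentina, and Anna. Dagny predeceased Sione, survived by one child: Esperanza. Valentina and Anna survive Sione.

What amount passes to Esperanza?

The entire ₹522,000 passes to the siblings and their issue.
That amount (₹522,000) is divided into 3 shares of ₹174,000: Valentina and Anna each take ₹174,000; Dagny's ₹174,000 share passes to Dagny's issue.
Dagny's share (₹174,000) passes entirely to Esperanza.

Esperanza receives ₹174,000.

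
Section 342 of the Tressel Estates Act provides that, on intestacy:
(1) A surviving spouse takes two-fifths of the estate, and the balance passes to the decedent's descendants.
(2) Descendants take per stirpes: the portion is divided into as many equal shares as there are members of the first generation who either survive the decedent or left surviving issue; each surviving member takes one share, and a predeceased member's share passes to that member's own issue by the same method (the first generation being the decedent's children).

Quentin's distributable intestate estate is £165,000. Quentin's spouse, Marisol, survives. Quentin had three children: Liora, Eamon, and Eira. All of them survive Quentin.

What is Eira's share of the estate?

Eira receives £33,000.

Marisol takes two-fifths of £165,000 = £66,000. The remaining £99,000 passes to the descendants.
The descendants' portion (£99,000) is divided into 3 shares of £33,000: Liora, Eamon, and Eira each take £33,000.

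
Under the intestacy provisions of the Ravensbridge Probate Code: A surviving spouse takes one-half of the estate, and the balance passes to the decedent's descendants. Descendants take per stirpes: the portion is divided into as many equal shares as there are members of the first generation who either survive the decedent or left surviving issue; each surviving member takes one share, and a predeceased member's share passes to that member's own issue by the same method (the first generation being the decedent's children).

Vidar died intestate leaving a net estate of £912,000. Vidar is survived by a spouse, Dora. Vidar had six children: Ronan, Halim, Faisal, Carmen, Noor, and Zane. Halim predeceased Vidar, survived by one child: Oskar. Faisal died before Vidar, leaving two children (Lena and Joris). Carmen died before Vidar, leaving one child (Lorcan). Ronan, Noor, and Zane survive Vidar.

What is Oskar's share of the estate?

Oskar receives £76,000.

Dora takes one-half of £912,000 = £456,000. The remaining £456,000 passes to the descendants.
The descendants' portion (£456,000) is divided into 6 shares of £76,000: Ronan, Noor, and Zane each take £76,000; Halim's £76,000 share passes to Halim's issue; Faisal's £76,000 share passes to Faisal's issue; Carmen's £76,000 share passes to Carmen's issue.
Halim's share (£76,000) passes entirely to Oskar.
Faisal's share (£76,000) is divided into 2 shares of £38,000: Lena and Joris each take £38,000.
Carmen's share (£76,000) passes entirely to Lorcan.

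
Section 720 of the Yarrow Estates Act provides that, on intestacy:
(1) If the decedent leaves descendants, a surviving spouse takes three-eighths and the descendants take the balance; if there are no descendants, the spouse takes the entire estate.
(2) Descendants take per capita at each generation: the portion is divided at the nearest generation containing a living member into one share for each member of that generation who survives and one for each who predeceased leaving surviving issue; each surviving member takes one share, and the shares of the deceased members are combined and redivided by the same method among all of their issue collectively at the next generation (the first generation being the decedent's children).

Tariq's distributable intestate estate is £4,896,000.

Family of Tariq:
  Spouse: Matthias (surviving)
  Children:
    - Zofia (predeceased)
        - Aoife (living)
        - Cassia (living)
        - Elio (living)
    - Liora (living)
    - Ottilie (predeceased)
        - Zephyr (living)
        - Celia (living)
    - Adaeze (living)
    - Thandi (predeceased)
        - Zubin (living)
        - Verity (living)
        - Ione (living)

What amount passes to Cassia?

Matthias takes three-eighths of £4,896,000 = £1,836,000. The remaining £3,060,000 passes to the descendants.
The descendants' portion (£3,060,000) is divided at the children's generation into 5 shares of £612,000. Liora and Adaeze each take £612,000. The 3 shares of the deceased (Zofia, Ottilie, and Thandi) are combined into a pool of £1,836,000.
That pool (£1,836,000) is divided at the grandchildren's generation equally among Aoife, Cassia, Elio, Zephyr, Celia, Zubin, Verity, and Ione: £229,500 each.

Cassia receives £229,500.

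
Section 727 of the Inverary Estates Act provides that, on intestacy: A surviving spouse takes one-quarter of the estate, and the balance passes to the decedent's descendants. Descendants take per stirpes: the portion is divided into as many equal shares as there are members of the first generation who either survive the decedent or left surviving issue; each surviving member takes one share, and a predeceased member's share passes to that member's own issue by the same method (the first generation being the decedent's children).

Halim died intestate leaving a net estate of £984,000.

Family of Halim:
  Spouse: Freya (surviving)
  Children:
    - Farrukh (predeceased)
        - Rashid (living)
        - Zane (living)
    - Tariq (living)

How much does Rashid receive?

Freya takes one-quarter of £984,000 = £246,000. The remaining £738,000 passes to the descendants.
The descendants' portion (£738,000) is divided into 2 shares of £369,000: Tariq takes £369,000; Farrukh's £369,000 share passes to Farrukh's issue.
Farrukh's share (£369,000) is divided into 2 shares of £184,500: Rashid and Zane each take £184,500.

Rashid receives £184,500.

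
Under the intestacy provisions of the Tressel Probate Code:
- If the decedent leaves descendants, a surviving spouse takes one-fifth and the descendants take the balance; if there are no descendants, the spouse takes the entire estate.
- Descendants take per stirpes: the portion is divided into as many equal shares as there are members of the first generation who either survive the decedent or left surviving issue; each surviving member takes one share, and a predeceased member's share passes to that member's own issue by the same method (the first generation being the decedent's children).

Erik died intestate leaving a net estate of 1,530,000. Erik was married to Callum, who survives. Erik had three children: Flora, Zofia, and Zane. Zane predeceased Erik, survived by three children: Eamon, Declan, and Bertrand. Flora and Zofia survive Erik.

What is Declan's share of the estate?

Callum takes one-fifth of 1,530,000 = 306,000. The remaining 1,224,000 passes to the descendants.
The descendants' portion (1,224,000) is divided into 3 shares of 408,000: Flora and Zofia each take 408,000; Zane's 408,000 share passes to Zane's issue.
Zane's share (408,000) is divided into 3 shares of 136,000: Eamon, Declan, and Bertrand each take 136,000.

Declan receives 136,000.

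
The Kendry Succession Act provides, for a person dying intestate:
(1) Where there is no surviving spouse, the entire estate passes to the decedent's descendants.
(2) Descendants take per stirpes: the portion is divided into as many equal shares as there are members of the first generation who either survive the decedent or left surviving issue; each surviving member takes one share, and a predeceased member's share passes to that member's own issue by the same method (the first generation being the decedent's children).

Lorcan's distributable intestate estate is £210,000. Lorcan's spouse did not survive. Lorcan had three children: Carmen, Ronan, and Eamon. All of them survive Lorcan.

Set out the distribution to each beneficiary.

Carmen: £70,000; Ronan: £70,000; Eamon: £70,000

The entire £210,000 passes to the descendants.
That amount (£210,000) is divided into 3 shares of £70,000: Carmen, Ronan, and Eamon each take £70,000.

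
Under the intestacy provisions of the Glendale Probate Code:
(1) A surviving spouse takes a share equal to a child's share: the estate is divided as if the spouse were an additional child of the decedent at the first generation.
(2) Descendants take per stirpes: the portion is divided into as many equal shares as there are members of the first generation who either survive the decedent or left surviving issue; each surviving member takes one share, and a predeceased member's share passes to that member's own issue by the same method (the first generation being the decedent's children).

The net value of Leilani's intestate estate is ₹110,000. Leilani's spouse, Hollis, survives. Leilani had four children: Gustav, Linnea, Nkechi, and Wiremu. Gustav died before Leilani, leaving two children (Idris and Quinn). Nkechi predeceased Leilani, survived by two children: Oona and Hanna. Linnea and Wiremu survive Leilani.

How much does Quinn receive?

Quinn receives ₹11,000.

The spouse counts as an additional share at the children's level, so there are 5 primary shares of ₹22,000. Hollis takes one such share (₹22,000).
The children's combined portion (₹88,000) is divided into 4 shares of ₹22,000: Linnea and Wiremu each take ₹22,000; Gustav's ₹22,000 share passes to Gustav's issue; Nkechi's ₹22,000 share passes to Nkechi's issue.
Gustav's share (₹22,000) is divided into 2 shares of ₹11,000: Idris and Quinn each take ₹11,000.
Nkechi's share (₹22,000) is divided into 2 shares of ₹11,000: Oona and Hanna each take ₹11,000.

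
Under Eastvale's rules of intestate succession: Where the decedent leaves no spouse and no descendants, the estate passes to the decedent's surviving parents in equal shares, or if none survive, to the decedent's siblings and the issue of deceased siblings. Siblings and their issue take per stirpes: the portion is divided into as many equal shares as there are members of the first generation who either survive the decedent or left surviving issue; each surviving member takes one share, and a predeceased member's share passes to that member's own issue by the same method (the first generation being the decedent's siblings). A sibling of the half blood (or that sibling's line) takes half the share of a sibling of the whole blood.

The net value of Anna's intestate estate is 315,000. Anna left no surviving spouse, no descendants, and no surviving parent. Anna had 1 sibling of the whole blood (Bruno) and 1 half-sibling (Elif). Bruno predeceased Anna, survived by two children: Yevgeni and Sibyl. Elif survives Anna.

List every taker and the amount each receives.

The entire 315,000 passes to the siblings and their issue.
Counting each half-blood sibling's line as half a unit, there are 3/2 units in 315,000, so one unit is 210,000. Whole-blood lines (Bruno) take 210,000 each; half-blood lines (Elif) take 105,000 each.
Bruno's share (210,000) is divided into 2 shares of 105,000: Yevgeni and Sibyl each take 105,000.

Yevgeni: 105,000; Sibyl: 105,000; Elif: 105,000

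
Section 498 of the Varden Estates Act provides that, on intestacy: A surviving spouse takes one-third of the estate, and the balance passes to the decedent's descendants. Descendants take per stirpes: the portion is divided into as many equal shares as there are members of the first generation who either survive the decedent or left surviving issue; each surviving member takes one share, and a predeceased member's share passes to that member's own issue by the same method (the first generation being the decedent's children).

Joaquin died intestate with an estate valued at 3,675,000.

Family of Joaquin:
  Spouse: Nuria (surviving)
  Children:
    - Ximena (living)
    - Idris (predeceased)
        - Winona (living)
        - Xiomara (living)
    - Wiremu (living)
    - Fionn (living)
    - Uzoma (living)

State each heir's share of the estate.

Nuria takes one-third of 3,675,000 = 1,225,000. The remaining 2,450,000 passes to the descendants.
The descendants' portion (2,450,000) is divided into 5 shares of 490,000: Ximena, Wiremu, Fionn, and Uzoma each take 490,000; Idris's 490,000 share passes to Idris's issue.
Idris's share (490,000) is divided into 2 shares of 245,000: Winona and Xiomara each take 245,000.

Nuria: 1,225,000; Ximena: 490,000; Winona: 245,000; Xiomara: 245,000; Wiremu: 490,000; Fionn: 490,000; Uzoma: 490,000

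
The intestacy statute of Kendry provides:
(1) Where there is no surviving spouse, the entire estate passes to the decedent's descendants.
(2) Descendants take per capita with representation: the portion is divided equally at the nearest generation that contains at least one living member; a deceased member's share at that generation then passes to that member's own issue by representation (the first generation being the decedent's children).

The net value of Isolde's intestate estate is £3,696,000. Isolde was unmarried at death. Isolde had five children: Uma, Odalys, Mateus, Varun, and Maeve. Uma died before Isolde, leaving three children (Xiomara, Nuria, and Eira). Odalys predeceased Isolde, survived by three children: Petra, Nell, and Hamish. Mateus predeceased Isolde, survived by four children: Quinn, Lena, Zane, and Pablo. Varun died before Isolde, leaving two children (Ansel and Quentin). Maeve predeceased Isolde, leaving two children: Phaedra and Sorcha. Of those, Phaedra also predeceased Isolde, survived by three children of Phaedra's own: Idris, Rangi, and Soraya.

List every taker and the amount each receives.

Xiomara: £264,000; Nuria: £264,000; Eira: £264,000; Petra: £264,000; Nell: £264,000; Hamish: £264,000; Quinn: £264,000; Lena: £264,000; Zane: £264,000; Pablo: £264,000; Ansel: £264,000; Quentin: £264,000; Idris: £88,000; Rangi: £88,000; Soraya: £88,000; Sorcha: £264,000

The entire £3,696,000 passes to the descendants.
No child survives, so the initial division is made at the grandchildren's generation.
That amount (£3,696,000) is divided into 14 shares of £264,000: Xiomara, Nuria, Eira, Petra, Nell, Hamish, Quinn, Lena, Zane, Pablo, Ansel, Quentin, and Sorcha each take £264,000; Phaedra's £264,000 share passes to Phaedra's issue.
Phaedra's share (£264,000) is divided into 3 shares of £88,000: Idris, Rangi, and Soraya each take £88,000.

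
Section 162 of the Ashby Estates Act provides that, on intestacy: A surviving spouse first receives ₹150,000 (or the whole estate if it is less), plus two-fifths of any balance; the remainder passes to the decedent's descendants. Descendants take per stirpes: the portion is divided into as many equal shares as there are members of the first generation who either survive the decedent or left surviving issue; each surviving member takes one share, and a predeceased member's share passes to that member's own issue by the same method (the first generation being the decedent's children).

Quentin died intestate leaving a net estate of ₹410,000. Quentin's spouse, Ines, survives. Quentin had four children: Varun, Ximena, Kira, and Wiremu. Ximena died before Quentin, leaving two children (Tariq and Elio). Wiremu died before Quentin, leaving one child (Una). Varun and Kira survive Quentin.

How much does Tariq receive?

Tariq receives ₹19,500.

Ines first takes ₹150,000, leaving a balance of ₹260,000. Ines then takes two-fifths of the balance (₹104,000), for a total of ₹254,000. The remaining ₹156,000 passes to the descendants.
The descendants' portion (₹156,000) is divided into 4 shares of ₹39,000: Varun and Kira each take ₹39,000; Ximena's ₹39,000 share passes to Ximena's issue; Wiremu's ₹39,000 share passes to Wiremu's issue.
Ximena's share (₹39,000) is divided into 2 shares of ₹19,500: Tariq and Elio each take ₹19,500.
Wiremu's share (₹39,000) passes entirely to Una.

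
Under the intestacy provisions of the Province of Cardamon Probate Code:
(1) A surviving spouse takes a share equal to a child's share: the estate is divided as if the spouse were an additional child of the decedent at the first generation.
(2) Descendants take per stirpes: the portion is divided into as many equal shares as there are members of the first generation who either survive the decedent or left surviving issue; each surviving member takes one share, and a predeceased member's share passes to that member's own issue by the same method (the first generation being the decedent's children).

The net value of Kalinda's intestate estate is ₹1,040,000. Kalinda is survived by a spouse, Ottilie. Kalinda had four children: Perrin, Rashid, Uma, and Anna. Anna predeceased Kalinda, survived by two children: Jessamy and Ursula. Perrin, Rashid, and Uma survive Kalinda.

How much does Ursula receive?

Ursula receives ₹104,000.

The spouse counts as an additional share at the children's level, so there are 5 primary shares of ₹208,000. Ottilie takes one such share (₹208,000).
The children's combined portion (₹832,000) is divided into 4 shares of ₹208,000: Perrin, Rashid, and Uma each take ₹208,000; Anna's ₹208,000 share passes to Anna's issue.
Anna's share (₹208,000) is divided into 2 shares of ₹104,000: Jessamy and Ursula each take ₹104,000.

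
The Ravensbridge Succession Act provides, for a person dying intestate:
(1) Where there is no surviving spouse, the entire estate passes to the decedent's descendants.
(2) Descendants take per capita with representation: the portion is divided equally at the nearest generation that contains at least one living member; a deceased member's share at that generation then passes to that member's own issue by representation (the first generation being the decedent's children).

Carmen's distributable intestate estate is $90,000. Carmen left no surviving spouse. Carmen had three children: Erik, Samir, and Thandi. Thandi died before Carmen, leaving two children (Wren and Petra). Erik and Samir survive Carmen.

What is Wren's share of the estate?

The entire $90,000 passes to the descendants.
That amount ($90,000) is divided into 3 shares of $30,000: Erik and Samir each take $30,000; Thandi's $30,000 share passes to Thandi's issue.
Thandi's share ($30,000) is divided into 2 shares of $15,000: Wren and Petra each take $15,000.

Wren receives $15,000.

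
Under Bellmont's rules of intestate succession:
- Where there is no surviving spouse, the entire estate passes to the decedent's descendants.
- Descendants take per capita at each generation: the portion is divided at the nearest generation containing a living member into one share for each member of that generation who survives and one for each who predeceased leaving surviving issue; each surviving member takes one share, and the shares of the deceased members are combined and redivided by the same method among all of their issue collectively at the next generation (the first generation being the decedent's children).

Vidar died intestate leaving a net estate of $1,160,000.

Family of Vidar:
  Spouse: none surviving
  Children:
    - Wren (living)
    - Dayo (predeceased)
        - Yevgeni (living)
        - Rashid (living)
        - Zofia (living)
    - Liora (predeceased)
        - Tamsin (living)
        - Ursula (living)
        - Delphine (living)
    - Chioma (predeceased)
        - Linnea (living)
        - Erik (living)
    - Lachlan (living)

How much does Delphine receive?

Delphine receives $87,000.

The entire $1,160,000 passes to the descendants.
That amount ($1,160,000) is divided at the children's generation into 5 shares of $232,000. Wren and Lachlan each take $232,000. The 3 shares of the deceased (Dayo, Liora, and Chioma) are combined into a pool of $696,000.
That pool ($696,000) is divided at the grandchildren's generation equally among Yevgeni, Rashid, Zofia, Tamsin, Ursula, Delphine, Linnea, and Erik: $87,000 each.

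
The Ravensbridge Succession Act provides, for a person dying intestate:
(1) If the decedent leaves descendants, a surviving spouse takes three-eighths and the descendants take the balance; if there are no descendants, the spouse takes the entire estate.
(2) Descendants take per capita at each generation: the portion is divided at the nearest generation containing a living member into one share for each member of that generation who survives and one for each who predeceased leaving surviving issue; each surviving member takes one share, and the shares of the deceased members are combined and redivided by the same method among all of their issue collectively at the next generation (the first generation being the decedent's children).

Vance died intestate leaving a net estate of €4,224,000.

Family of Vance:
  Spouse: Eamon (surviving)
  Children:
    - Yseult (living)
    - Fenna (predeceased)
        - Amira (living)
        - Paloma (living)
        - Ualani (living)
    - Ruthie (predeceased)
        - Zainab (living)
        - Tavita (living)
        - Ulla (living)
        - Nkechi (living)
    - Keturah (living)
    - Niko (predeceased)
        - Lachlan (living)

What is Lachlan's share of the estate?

Lachlan receives €198,000.

Eamon takes three-eighths of €4,224,000 = €1,584,000. The remaining €2,640,000 passes to the descendants.
The descendants' portion (€2,640,000) is divided at the children's generation into 5 shares of €528,000. Yseult and Keturah each take €528,000. The 3 shares of the deceased (Fenna, Ruthie, and Niko) are combined into a pool of €1,584,000.
That pool (€1,584,000) is divided at the grandchildren's generation equally among Amira, Paloma, Ualani, Zainab, Tavita, Ulla, Nkechi, and Lachlan: €198,000 each.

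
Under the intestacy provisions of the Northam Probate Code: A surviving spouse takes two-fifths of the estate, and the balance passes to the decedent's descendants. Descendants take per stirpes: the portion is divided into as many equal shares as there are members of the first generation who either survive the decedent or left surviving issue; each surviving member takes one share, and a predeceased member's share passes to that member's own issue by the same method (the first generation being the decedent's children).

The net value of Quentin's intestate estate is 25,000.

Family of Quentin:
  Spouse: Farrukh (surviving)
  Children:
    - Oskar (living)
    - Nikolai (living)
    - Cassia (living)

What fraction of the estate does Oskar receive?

Farrukh takes two-fifths of 25,000 = 10,000. The remaining 15,000 passes to the descendants.
The descendants' portion (15,000) is divided into 3 shares of 5,000: Oskar, Nikolai, and Cassia each take 5,000.

Oskar receives 1/5 of the estate.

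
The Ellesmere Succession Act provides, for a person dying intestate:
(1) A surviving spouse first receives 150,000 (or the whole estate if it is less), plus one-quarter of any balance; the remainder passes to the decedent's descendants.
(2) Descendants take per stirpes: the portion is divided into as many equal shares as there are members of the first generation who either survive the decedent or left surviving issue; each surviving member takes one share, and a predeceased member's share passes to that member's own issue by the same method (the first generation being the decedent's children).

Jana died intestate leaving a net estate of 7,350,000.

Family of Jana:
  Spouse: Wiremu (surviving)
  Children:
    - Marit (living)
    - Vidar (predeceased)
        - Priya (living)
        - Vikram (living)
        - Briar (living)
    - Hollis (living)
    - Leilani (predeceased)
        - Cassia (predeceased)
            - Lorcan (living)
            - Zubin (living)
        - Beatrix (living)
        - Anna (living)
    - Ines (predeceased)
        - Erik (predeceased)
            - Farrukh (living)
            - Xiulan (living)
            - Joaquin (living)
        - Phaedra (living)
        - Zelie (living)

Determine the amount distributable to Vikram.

Wiremu first takes 150,000, leaving a balance of 7,200,000. Wiremu then takes one-quarter of the balance (1,800,000), for a total of 1,950,000. The remaining 5,400,000 passes to the descendants.
The descendants' portion (5,400,000) is divided into 5 shares of 1,080,000: Marit and Hollis each take 1,080,000; Vidar's 1,080,000 share passes to Vidar's issue; Leilani's 1,080,000 share passes to Leilani's issue; Ines's 1,080,000 share passes to Ines's issue.
Vidar's share (1,080,000) is divided into 3 shares of 360,000: Priya, Vikram, and Briar each take 360,000.
Leilani's share (1,080,000) is divided into 3 shares of 360,000: Beatrix and Anna each take 360,000; Cassia's 360,000 share passes to Cassia's issue.
Cassia's share (360,000) is divided into 2 shares of 180,000: Lorcan and Zubin each take 180,000.
Ines's share (1,080,000) is divided into 3 shares of 360,000: Phaedra and Zelie each take 360,000; Erik's 360,000 share passes to Erik's issue.
Erik's share (360,000) is divided into 3 shares of 120,000: Farrukh, Xiulan, and Joaquin each take 120,000.

Vikram receives 360,000.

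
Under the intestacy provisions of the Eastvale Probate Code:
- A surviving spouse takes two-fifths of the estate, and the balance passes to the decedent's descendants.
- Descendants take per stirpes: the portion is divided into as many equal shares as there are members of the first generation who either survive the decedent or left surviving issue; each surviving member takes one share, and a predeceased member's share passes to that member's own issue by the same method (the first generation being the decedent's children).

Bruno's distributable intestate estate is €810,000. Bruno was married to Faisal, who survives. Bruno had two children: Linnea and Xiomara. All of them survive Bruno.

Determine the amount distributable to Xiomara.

Xiomara receives €243,000.

Faisal takes two-fifths of €810,000 = €324,000. The remaining €486,000 passes to the descendants.
The descendants' portion (€486,000) is divided into 2 shares of €243,000: Linnea and Xiomara each take €243,000.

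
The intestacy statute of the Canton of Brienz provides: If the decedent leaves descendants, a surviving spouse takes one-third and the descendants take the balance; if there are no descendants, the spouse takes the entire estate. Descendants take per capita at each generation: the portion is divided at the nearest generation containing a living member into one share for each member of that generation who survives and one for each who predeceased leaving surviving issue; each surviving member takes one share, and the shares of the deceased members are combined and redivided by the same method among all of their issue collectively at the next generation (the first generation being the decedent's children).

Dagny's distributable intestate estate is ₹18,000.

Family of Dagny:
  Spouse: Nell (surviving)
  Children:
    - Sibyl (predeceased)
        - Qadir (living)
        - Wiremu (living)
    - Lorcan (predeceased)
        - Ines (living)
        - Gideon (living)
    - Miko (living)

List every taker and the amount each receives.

Nell takes one-third of ₹18,000 = ₹6,000. The remaining ₹12,000 passes to the descendants.
The descendants' portion (₹12,000) is divided at the children's generation into 3 shares of ₹4,000. Miko takes ₹4,000. The 2 shares of the deceased (Sibyl and Lorcan) are combined into a pool of ₹8,000.
That pool (₹8,000) is divided at the grandchildren's generation equally among Qadir, Wiremu, Ines, and Gideon: ₹2,000 each.

Nell: ₹6,000; Qadir: ₹2,000; Wiremu: ₹2,000; Ines: ₹2,000; Gideon: ₹2,000; Miko: ₹4,000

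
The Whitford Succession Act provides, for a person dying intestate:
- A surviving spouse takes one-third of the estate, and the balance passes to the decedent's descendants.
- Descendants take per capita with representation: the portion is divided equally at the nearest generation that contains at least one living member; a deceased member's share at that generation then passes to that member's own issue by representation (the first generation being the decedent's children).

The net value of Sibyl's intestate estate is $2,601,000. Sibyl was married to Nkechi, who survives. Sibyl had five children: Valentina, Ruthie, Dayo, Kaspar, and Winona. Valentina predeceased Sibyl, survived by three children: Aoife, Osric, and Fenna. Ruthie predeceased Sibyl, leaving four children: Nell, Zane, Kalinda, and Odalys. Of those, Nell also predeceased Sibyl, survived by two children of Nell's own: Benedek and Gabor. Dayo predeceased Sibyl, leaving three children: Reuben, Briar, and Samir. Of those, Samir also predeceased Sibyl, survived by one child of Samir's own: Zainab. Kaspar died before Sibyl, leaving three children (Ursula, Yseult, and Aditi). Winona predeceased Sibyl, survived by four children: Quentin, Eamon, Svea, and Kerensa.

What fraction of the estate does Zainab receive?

Nkechi takes one-third of $2,601,000 = $867,000. The remaining $1,734,000 passes to the descendants.
No child survives, so the initial division is made at the grandchildren's generation.
The descendants' portion ($1,734,000) is divided into 17 shares of $102,000: Aoife, Osric, Fenna, Zane, Kalinda, Odalys, Reuben, Briar, Ursula, Yseult, Aditi, Quentin, Eamon, Svea, and Kerensa each take $102,000; Nell's $102,000 share passes to Nell's issue; Samir's $102,000 share passes to Samir's issue.
Nell's share ($102,000) is divided into 2 shares of $51,000: Benedek and Gabor each take $51,000.
Samir's share ($102,000) passes entirely to Zainab.

Zainab receives 2/51 of the estate.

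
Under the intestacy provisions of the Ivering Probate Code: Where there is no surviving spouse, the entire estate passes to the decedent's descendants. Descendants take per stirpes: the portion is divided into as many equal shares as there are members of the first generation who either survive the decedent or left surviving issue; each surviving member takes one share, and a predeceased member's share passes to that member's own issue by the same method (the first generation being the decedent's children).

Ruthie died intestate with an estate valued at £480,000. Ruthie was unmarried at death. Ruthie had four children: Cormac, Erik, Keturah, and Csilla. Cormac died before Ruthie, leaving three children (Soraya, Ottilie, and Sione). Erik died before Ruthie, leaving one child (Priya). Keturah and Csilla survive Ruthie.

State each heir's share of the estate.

The entire £480,000 passes to the descendants.
That amount (£480,000) is divided into 4 shares of £120,000: Keturah and Csilla each take £120,000; Cormac's £120,000 share passes to Cormac's issue; Erik's £120,000 share passes to Erik's issue.
Cormac's share (£120,000) is divided into 3 shares of £40,000: Soraya, Ottilie, and Sione each take £40,000.
Erik's share (£120,000) passes entirely to Priya.

Soraya: £40,000; Ottilie: £40,000; Sione: £40,000; Priya: £120,000; Keturah: £120,000; Csilla: £120,000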